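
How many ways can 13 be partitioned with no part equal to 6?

Systematic enumeration (by largest part, then next-largest, …) yields 86.

86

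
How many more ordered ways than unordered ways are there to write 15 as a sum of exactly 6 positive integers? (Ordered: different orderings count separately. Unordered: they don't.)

1976

Compositions: C(14,5) = 2002.
Unordered (partitions into 6 parts): 26.
Difference: 2002 − 26 = 1976.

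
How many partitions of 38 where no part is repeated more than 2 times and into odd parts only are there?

139

Enumerating by decreasing first part gives 139 partitions in all.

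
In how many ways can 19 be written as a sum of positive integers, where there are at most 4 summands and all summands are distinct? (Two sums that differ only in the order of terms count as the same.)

There are too many to list fully; the first 12 (by largest part) are:
19
18,1
17,2
16,3
16,2,1
15,4
15,3,1
14,5
14,4,1
14,3,2
13,6
13,5,1
…and 37 more, for 49 total.

49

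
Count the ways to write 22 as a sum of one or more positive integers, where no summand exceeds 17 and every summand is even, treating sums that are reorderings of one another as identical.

A partial list (first 12 by largest part):
16,6
16,4,2
16,2,2,2
14,8
14,6,2
14,4,4
14,4,2,2
14,2,2,2,2
12,10
12,8,2
12,6,4
12,6,2,2
…and 40 more, for 52 total.

52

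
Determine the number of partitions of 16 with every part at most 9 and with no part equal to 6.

160

There are 160 such partitions.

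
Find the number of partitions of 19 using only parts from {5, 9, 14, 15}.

The partitions of 19 that satisfy the conditions:
14 + 5
9 + 5 + 5
That's 2 in total.

2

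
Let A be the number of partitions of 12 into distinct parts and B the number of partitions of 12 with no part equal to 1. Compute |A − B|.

6

Partitions of 12 into distinct parts: 15.
Partitions of 12 with no part equal to 1: 21.
|15 − 21| = 6.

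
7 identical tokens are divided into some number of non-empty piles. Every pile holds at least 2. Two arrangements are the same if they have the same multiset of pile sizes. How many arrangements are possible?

4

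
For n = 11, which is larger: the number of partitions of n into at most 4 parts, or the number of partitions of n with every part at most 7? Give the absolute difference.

22

Partitions of 11 into at most 4 parts: 27.
Partitions of 11 with every part at most 7: 49.
|27 − 49| = 22.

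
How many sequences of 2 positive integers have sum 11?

Place 1 bars in the 10 internal gaps of a row of 11 dots: C(10,1) = 10.

10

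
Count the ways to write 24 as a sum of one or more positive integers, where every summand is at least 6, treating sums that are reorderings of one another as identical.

16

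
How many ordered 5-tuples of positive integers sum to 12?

330

Equivalently, choose which 4 of the 11 gaps become plus signs: C(11,4) = 330.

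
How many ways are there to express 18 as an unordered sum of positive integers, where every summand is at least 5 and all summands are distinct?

6

Listing the qualifying partitions of 18:
18
13 + 5
12 + 6
11 + 7
10 + 8
7 + 6 + 5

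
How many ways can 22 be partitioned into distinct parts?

89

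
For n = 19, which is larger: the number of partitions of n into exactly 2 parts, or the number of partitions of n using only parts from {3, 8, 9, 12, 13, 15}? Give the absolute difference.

7

Partitions of 19 into exactly 2 parts: 9.
Partitions of 19 using only parts from {3, 8, 9, 12, 13, 15}: 2.
|9 − 2| = 7.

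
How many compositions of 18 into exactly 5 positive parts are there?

2380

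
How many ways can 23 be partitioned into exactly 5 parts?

Systematic enumeration (by largest part, then next-largest, …) yields 141.

141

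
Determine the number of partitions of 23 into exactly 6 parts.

163

Systematic enumeration (by largest part, then next-largest, …) yields 163.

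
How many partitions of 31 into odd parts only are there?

340

Enumerating by decreasing first part gives 340 partitions in all.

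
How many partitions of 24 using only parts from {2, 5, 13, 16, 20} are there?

They are:
20,2,2
16,2,2,2,2
13,5,2,2,2
5,5,5,5,2,2
5,5,2,2,2,2,2,2,2
2,2,2,2,2,2,2,2,2,2,2,2

6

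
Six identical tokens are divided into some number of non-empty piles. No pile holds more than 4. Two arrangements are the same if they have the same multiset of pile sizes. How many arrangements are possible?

9

Listing the qualifying partitions of 6:
4, 2
4, 1, 1
3, 3
3, 2, 1
3, 1, 1, 1
2, 2, 2
2, 2, 1, 1
2, 1, 1, 1, 1
1, 1, 1, 1, 1, 1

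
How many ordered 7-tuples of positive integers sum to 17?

8008

Equivalently, choose which 6 of the 16 gaps become plus signs: C(16,6) = 8008.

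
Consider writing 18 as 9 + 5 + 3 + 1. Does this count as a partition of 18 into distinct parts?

Yes

The parts sum to 18, and the condition 'all summands are distinct' holds.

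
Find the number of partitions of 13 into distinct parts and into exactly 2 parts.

6

Enumerating:
12+1
11+2
10+3
9+4
8+5
7+6
That's 6 in total.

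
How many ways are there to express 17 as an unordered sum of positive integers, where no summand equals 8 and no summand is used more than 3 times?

Counting exhaustively, 144 partitions satisfy the conditions.

144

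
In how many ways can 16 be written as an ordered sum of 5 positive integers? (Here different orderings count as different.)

1365

A composition of 16 into 5 positive parts is chosen by placing 4 dividers among the 15 gaps between 16 units: C(15,4) = 1365.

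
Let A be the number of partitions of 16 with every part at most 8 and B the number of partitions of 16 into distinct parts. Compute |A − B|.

154

Partitions of 16 with every part at most 8: 186.
Partitions of 16 into distinct parts: 32.
|186 − 32| = 154.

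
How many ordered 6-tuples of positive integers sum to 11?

252

Equivalently, choose which 5 of the 10 gaps become plus signs: C(10,5) = 252.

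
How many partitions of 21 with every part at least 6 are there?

Enumerating:
21
15, 6
14, 7
13, 8
12, 9
11, 10
9, 6, 6
8, 7, 6
7, 7, 7
Counting gives 9.

9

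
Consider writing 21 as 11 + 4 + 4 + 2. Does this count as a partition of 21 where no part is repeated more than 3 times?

Yes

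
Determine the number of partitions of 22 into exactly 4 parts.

Systematic enumeration (by largest part, then next-largest, …) yields 84.

84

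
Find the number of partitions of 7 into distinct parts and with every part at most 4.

2

The partitions of 7 that satisfy the conditions:
3+4
1+2+4
Counting gives 2.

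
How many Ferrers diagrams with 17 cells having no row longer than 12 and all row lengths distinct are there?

31

A partial list (first 12 by largest part):
5,12
1,4,12
2,3,12
6,11
1,5,11
2,4,11
1,2,3,11
7,10
1,6,10
2,5,10
3,4,10
1,2,4,10
…and 19 more, for 31 total.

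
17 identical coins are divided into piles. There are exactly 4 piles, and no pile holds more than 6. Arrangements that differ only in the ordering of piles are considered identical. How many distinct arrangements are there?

9

The partitions of 17 that satisfy the conditions:
6+6+4+1
6+6+3+2
6+5+5+1
6+5+4+2
6+5+3+3
6+4+4+3
5+5+5+2
5+5+4+3
5+4+4+4
Counting gives 9.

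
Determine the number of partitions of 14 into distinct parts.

The partitions of 14 that satisfy the conditions:
14
1,13
2,12
3,11
1,2,11
4,10
1,3,10
5,9
1,4,9
2,3,9
6,8
1,5,8
2,4,8
1,2,3,8
1,6,7
2,5,7
3,4,7
1,2,4,7
3,5,6
1,2,5,6
1,3,4,6
2,3,4,5
That's 22 in total.

22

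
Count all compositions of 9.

The number of compositions of n is 2^(n−1); here 2^8 = 256.

256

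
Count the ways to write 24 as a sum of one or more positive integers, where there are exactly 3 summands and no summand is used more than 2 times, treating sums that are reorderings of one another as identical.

47

A partial list (first 12 by largest part):
22,1,1
21,2,1
20,3,1
20,2,2
19,4,1
19,3,2
18,5,1
18,4,2
18,3,3
17,6,1
17,5,2
17,4,3
…and 35 more, for 47 total.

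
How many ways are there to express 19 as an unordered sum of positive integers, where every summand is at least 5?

10

The partitions of 19 that satisfy the conditions:
19
14, 5
13, 6
12, 7
11, 8
10, 9
9, 5, 5
8, 6, 5
7, 7, 5
7, 6, 6
Counting gives 10.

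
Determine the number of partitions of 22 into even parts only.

56

A partial list (first 12 by largest part):
22
20,2
18,4
18,2,2
16,6
16,4,2
16,2,2,2
14,8
14,6,2
14,4,4
14,4,2,2
14,2,2,2,2
…and 44 more, for 56 total.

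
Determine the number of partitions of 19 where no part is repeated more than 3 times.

258

Enumerating by decreasing first part gives 258 partitions in all.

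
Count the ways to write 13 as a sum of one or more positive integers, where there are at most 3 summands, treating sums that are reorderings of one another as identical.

Listing the qualifying partitions of 13:
13
12, 1
11, 2
11, 1, 1
10, 3
10, 2, 1
9, 4
9, 3, 1
9, 2, 2
8, 5
8, 4, 1
8, 3, 2
7, 6
7, 5, 1
7, 4, 2
7, 3, 3
6, 6, 1
6, 5, 2
6, 4, 3
5, 5, 3
5, 4, 4

21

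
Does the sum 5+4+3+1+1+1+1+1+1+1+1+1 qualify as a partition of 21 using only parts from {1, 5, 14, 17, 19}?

No

The parts sum to 21, and the condition 'each summand belongs to {1, 5, 14, 17, 19}' is violated.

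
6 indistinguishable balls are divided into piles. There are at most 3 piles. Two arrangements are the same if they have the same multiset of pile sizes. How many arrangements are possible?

7

Enumerating:
6
1, 5
2, 4
1, 1, 4
3, 3
1, 2, 3
2, 2, 2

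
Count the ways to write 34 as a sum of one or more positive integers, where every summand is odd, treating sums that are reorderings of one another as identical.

512

Enumerating by decreasing first part gives 512 partitions in all.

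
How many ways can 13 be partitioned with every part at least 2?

24

They are:
13
11 + 2
10 + 3
9 + 4
9 + 2 + 2
8 + 5
8 + 3 + 2
7 + 6
7 + 4 + 2
7 + 3 + 3
7 + 2 + 2 + 2
6 + 5 + 2
6 + 4 + 3
6 + 3 + 2 + 2
5 + 5 + 3
5 + 4 + 4
5 + 4 + 2 + 2
5 + 3 + 3 + 2
5 + 2 + 2 + 2 + 2
4 + 4 + 3 + 2
4 + 3 + 3 + 3
4 + 3 + 2 + 2 + 2
3 + 3 + 3 + 2 + 2
3 + 2 + 2 + 2 + 2 + 2
Counting gives 24.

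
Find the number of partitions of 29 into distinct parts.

256

Counting exhaustively, 256 partitions satisfy the conditions.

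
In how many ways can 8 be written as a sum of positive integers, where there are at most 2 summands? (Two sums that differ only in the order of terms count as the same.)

5

They are:
8
7,1
6,2
5,3
4,4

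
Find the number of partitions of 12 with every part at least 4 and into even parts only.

4

Listing the qualifying partitions of 12:
12
8 + 4
6 + 6
4 + 4 + 4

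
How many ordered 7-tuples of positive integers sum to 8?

By stars and bars with positive parts, the count is C(7,6) = 7.

7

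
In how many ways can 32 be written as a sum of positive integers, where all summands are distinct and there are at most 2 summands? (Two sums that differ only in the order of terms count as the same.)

Enumerating:
32
31, 1
30, 2
29, 3
28, 4
27, 5
26, 6
25, 7
24, 8
23, 9
22, 10
21, 11
20, 12
19, 13
18, 14
17, 15

16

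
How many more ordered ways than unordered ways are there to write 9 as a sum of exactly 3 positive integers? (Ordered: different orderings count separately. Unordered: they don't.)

21

Ordered (compositions into 3 parts): C(8,2) = 28.
Unordered (partitions into 3 parts): 7.
Difference: 28 − 7 = 21.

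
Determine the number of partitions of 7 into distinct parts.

5

Enumerating:
7
6, 1
5, 2
4, 3
4, 2, 1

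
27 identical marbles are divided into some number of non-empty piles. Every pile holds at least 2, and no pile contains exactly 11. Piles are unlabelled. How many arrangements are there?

Counting exhaustively, 519 partitions satisfy the conditions.

519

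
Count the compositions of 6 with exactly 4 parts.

Place 3 bars in the 5 internal gaps of a row of 6 dots: C(5,3) = 10.

10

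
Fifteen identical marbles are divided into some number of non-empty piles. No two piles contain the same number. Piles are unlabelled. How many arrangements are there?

27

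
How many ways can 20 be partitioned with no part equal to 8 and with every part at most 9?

415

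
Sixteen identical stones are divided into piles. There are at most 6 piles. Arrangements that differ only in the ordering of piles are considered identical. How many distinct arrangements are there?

136

Systematic enumeration (by largest part, then next-largest, …) yields 136.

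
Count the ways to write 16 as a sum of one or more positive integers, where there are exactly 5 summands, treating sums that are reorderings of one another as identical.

37

A partial list (first 12 by largest part):
1, 1, 1, 1, 12
1, 1, 1, 2, 11
1, 1, 1, 3, 10
1, 1, 2, 2, 10
1, 1, 1, 4, 9
1, 1, 2, 3, 9
1, 2, 2, 2, 9
1, 1, 1, 5, 8
1, 1, 2, 4, 8
1, 1, 3, 3, 8
1, 2, 2, 3, 8
2, 2, 2, 2, 8
…and 25 more, for 37 total.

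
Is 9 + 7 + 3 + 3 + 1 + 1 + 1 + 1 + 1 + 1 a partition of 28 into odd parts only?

The parts sum to 28, and the condition 'every summand is odd' holds.

Yes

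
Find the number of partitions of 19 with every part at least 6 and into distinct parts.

Enumerating:
19
13 + 6
12 + 7
11 + 8
10 + 9
Counting gives 5.

5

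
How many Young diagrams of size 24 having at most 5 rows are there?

333

There are 333 such partitions.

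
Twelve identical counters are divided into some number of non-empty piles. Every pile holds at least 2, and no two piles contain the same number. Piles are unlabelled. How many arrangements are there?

Enumerating:
12
2 + 10
3 + 9
4 + 8
5 + 7
2 + 3 + 7
2 + 4 + 6
3 + 4 + 5

8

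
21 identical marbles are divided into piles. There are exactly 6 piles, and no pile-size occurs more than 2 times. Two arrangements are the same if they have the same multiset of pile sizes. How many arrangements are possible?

44

There are too many to list fully; the first 12 (by largest part) are:
12 + 3 + 2 + 2 + 1 + 1
11 + 4 + 2 + 2 + 1 + 1
11 + 3 + 3 + 2 + 1 + 1
10 + 5 + 2 + 2 + 1 + 1
10 + 4 + 3 + 2 + 1 + 1
10 + 3 + 3 + 2 + 2 + 1
9 + 6 + 2 + 2 + 1 + 1
9 + 5 + 3 + 2 + 1 + 1
9 + 4 + 4 + 2 + 1 + 1
9 + 4 + 3 + 3 + 1 + 1
9 + 4 + 3 + 2 + 2 + 1
8 + 7 + 2 + 2 + 1 + 1
…and 32 more, for 44 total.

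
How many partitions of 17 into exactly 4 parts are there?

39

A partial list (first 12 by largest part):
14 + 1 + 1 + 1
13 + 2 + 1 + 1
12 + 3 + 1 + 1
12 + 2 + 2 + 1
11 + 4 + 1 + 1
11 + 3 + 2 + 1
11 + 2 + 2 + 2
10 + 5 + 1 + 1
10 + 4 + 2 + 1
10 + 3 + 3 + 1
10 + 3 + 2 + 2
9 + 6 + 1 + 1
…and 27 more, for 39 total.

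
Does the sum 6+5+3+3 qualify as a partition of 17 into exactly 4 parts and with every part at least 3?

Yes

The parts sum to 17, and the condition 'there are exactly 4 summands' holds; the condition 'every summand is at least 3' holds.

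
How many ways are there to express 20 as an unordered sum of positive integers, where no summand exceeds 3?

A partial list (first 12 by largest part):
3, 3, 3, 3, 3, 3, 2
3, 3, 3, 3, 3, 3, 1, 1
3, 3, 3, 3, 3, 2, 2, 1
3, 3, 3, 3, 3, 2, 1, 1, 1
3, 3, 3, 3, 3, 1, 1, 1, 1, 1
3, 3, 3, 3, 2, 2, 2, 2
3, 3, 3, 3, 2, 2, 2, 1, 1
3, 3, 3, 3, 2, 2, 1, 1, 1, 1
3, 3, 3, 3, 2, 1, 1, 1, 1, 1, 1
3, 3, 3, 3, 1, 1, 1, 1, 1, 1, 1, 1
3, 3, 3, 2, 2, 2, 2, 2, 1
3, 3, 3, 2, 2, 2, 2, 1, 1, 1
…and 32 more, for 44 total.

44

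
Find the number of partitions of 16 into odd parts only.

32

A partial list (first 12 by largest part):
15+1
13+3
13+1+1+1
11+5
11+3+1+1
11+1+1+1+1+1
9+7
9+5+1+1
9+3+3+1
9+3+1+1+1+1
9+1+1+1+1+1+1+1
7+7+1+1
…and 20 more, for 32 total.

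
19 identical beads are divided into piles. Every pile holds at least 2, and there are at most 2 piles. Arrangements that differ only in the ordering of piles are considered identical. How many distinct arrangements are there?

Listing the qualifying partitions of 19:
19
17,2
16,3
15,4
14,5
13,6
12,7
11,8
10,9
That's 9 in total.

9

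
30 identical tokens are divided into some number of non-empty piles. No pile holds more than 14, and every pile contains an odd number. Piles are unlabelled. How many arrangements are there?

Enumerating by decreasing first part gives 220 partitions in all.

220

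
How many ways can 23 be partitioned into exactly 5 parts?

141

There are 141 such partitions.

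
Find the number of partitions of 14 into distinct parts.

They are:
14
13+1
12+2
11+3
11+2+1
10+4
10+3+1
9+5
9+4+1
9+3+2
8+6
8+5+1
8+4+2
8+3+2+1
7+6+1
7+5+2
7+4+3
7+4+2+1
6+5+3
6+5+2+1
6+4+3+1
5+4+3+2

22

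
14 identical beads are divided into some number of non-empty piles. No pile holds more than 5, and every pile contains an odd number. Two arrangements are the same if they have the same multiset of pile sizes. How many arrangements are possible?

11

Enumerating:
5 + 5 + 3 + 1
5 + 5 + 1 + 1 + 1 + 1
5 + 3 + 3 + 3
5 + 3 + 3 + 1 + 1 + 1
5 + 3 + 1 + 1 + 1 + 1 + 1 + 1
5 + 1 + 1 + 1 + 1 + 1 + 1 + 1 + 1 + 1
3 + 3 + 3 + 3 + 1 + 1
3 + 3 + 3 + 1 + 1 + 1 + 1 + 1
3 + 3 + 1 + 1 + 1 + 1 + 1 + 1 + 1 + 1
3 + 1 + 1 + 1 + 1 + 1 + 1 + 1 + 1 + 1 + 1 + 1
1 + 1 + 1 + 1 + 1 + 1 + 1 + 1 + 1 + 1 + 1 + 1 + 1 + 1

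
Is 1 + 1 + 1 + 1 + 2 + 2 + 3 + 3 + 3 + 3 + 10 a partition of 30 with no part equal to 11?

Yes

The parts sum to 30, and the condition 'no summand equals 11' holds.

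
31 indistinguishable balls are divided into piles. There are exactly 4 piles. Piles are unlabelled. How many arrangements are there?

There are 225 such partitions.

225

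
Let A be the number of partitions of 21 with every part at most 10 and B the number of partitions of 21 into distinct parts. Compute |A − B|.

Partitions of 21 with every part at most 10: 653.
Partitions of 21 into distinct parts: 76.
|653 − 76| = 577.

577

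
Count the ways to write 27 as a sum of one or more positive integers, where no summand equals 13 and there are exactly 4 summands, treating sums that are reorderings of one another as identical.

134

There are 134 such partitions.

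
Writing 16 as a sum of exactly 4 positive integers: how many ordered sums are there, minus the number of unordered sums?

Ordered (compositions into 4 parts): C(15,3) = 455.
Partitions of 16 into exactly 4 parts: 34.
Difference: 455 − 34 = 421.

421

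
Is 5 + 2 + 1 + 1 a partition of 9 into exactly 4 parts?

The parts sum to 9, and the condition 'there are exactly 4 summands' holds.

Yes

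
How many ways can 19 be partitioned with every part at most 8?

352

There are 352 such partitions.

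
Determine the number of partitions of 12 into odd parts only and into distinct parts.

They are:
11 + 1
9 + 3
7 + 5

3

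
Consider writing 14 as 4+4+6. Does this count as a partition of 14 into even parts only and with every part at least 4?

Yes

The parts sum to 14, and the condition 'every summand is even' holds; the condition 'every summand is at least 4' holds.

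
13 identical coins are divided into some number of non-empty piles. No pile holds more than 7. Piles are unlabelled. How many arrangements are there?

82

Counting exhaustively, 82 partitions satisfy the conditions.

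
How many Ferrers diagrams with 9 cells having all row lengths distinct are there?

8

They are:
9
8,1
7,2
6,3
6,2,1
5,4
5,3,1
4,3,2
Counting gives 8.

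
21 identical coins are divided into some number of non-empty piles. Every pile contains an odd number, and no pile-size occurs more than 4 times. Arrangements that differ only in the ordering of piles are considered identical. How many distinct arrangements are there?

41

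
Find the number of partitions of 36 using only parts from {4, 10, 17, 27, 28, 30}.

3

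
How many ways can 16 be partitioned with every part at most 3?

30

There are too many to list fully; the first 12 (by largest part) are:
3,3,3,3,3,1
3,3,3,3,2,2
3,3,3,3,2,1,1
3,3,3,3,1,1,1,1
3,3,3,2,2,2,1
3,3,3,2,2,1,1,1
3,3,3,2,1,1,1,1,1
3,3,3,1,1,1,1,1,1,1
3,3,2,2,2,2,2
3,3,2,2,2,2,1,1
3,3,2,2,2,1,1,1,1
3,3,2,2,1,1,1,1,1,1
…and 18 more, for 30 total.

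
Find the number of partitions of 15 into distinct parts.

27

A partial list (first 12 by largest part):
15
14 + 1
13 + 2
12 + 3
12 + 2 + 1
11 + 4
11 + 3 + 1
10 + 5
10 + 4 + 1
10 + 3 + 2
9 + 6
9 + 5 + 1
…and 15 more, for 27 total.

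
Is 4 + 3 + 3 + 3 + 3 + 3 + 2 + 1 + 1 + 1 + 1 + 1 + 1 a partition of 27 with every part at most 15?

The parts sum to 27, and the condition 'no summand exceeds 15' holds.

Yes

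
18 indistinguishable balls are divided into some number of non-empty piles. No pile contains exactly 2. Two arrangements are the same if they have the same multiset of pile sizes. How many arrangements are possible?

154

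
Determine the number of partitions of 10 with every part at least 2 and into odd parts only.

2

The partitions of 10 that satisfy the conditions:
7, 3
5, 5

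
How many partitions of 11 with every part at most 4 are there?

There are too many to list fully; the first 12 (by largest part) are:
3, 4, 4
1, 2, 4, 4
1, 1, 1, 4, 4
1, 3, 3, 4
2, 2, 3, 4
1, 1, 2, 3, 4
1, 1, 1, 1, 3, 4
1, 2, 2, 2, 4
1, 1, 1, 2, 2, 4
1, 1, 1, 1, 1, 2, 4
1, 1, 1, 1, 1, 1, 1, 4
2, 3, 3, 3
…and 15 more, for 27 total.

27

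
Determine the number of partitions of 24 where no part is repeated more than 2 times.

431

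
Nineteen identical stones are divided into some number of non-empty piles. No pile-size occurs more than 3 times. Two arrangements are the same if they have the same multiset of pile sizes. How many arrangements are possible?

258

There are 258 such partitions.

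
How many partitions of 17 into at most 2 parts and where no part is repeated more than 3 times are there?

Enumerating:
17
16,1
15,2
14,3
13,4
12,5
11,6
10,7
9,8
Counting gives 9.

9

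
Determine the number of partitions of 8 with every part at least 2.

Enumerating:
8
6,2
5,3
4,4
4,2,2
3,3,2
2,2,2,2
That's 7 in total.

7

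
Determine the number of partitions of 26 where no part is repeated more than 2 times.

Counting exhaustively, 617 partitions satisfy the conditions.

617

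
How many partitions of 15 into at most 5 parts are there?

There are 84 such partitions.

84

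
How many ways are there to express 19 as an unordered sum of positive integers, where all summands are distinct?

54

There are too many to list fully; the first 12 (by largest part) are:
19
18+1
17+2
16+3
16+2+1
15+4
15+3+1
14+5
14+4+1
14+3+2
13+6
13+5+1
…and 42 more, for 54 total.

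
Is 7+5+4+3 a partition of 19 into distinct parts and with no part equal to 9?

Yes

The parts sum to 19, and the condition 'all summands are distinct' holds; the condition 'no summand equals 9' holds.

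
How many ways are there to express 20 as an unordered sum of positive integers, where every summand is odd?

There are too many to list fully; the first 12 (by largest part) are:
1,19
3,17
1,1,1,17
5,15
1,1,3,15
1,1,1,1,1,15
7,13
1,1,5,13
1,3,3,13
1,1,1,1,3,13
1,1,1,1,1,1,1,13
9,11
…and 52 more, for 64 total.

64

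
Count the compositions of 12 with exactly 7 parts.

462

Equivalently, choose which 6 of the 11 gaps become plus signs: C(11,6) = 462.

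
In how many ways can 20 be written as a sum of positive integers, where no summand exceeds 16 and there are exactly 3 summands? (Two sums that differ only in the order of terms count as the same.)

31

There are too many to list fully; the first 12 (by largest part) are:
16, 3, 1
16, 2, 2
15, 4, 1
15, 3, 2
14, 5, 1
14, 4, 2
14, 3, 3
13, 6, 1
13, 5, 2
13, 4, 3
12, 7, 1
12, 6, 2
…and 19 more, for 31 total.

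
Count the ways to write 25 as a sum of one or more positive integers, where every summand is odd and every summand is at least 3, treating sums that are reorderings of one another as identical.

Enumerating:
25
19+3+3
17+5+3
15+7+3
15+5+5
13+9+3
13+7+5
13+3+3+3+3
11+11+3
11+9+5
11+7+7
11+5+3+3+3
9+9+7
9+7+3+3+3
9+5+5+3+3
7+7+5+3+3
7+5+5+5+3
7+3+3+3+3+3+3
5+5+5+5+5
5+5+3+3+3+3+3

20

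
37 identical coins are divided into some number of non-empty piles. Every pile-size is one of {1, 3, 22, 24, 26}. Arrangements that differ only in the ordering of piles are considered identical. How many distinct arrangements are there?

28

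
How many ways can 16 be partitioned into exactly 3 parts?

21

Listing the qualifying partitions of 16:
14, 1, 1
13, 2, 1
12, 3, 1
12, 2, 2
11, 4, 1
11, 3, 2
10, 5, 1
10, 4, 2
10, 3, 3
9, 6, 1
9, 5, 2
9, 4, 3
8, 7, 1
8, 6, 2
8, 5, 3
8, 4, 4
7, 7, 2
7, 6, 3
7, 5, 4
6, 6, 4
6, 5, 5
Counting gives 21.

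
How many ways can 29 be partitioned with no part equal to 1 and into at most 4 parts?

There are 190 such partitions.

190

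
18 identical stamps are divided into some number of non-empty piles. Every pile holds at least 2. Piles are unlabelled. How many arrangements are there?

88

There are 88 such partitions.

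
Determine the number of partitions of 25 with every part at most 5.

Counting exhaustively, 377 partitions satisfy the conditions.

377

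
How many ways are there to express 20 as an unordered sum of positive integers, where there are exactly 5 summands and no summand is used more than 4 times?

83

There are 83 such partitions.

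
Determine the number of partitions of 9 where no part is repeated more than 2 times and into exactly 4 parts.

4

The partitions of 9 that satisfy the conditions:
5 + 2 + 1 + 1
4 + 3 + 1 + 1
4 + 2 + 2 + 1
3 + 3 + 2 + 1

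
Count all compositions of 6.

32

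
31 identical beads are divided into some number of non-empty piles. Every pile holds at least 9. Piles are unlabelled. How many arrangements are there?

12

The partitions of 31 that satisfy the conditions:
31
9,22
10,21
11,20
12,19
13,18
14,17
15,16
9,9,13
9,10,12
9,11,11
10,10,11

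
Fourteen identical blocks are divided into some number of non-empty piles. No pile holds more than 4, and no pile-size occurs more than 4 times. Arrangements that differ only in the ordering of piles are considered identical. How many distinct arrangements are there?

24

Enumerating:
4,4,4,2
4,4,4,1,1
4,4,3,3
4,4,3,2,1
4,4,3,1,1,1
4,4,2,2,2
4,4,2,2,1,1
4,4,2,1,1,1,1
4,3,3,3,1
4,3,3,2,2
4,3,3,2,1,1
4,3,3,1,1,1,1
4,3,2,2,2,1
4,3,2,2,1,1,1
4,2,2,2,2,1,1
4,2,2,2,1,1,1,1
3,3,3,3,2
3,3,3,3,1,1
3,3,3,2,2,1
3,3,3,2,1,1,1
3,3,2,2,2,2
3,3,2,2,2,1,1
3,3,2,2,1,1,1,1
3,2,2,2,2,1,1,1
Counting gives 24.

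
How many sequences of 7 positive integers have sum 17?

8008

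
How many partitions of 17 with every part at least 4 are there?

The partitions of 17 that satisfy the conditions:
17
13+4
12+5
11+6
10+7
9+8
9+4+4
8+5+4
7+6+4
7+5+5
6+6+5
5+4+4+4
Counting gives 12.

12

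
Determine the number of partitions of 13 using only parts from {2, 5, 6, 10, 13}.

Listing the qualifying partitions of 13:
13
2+5+6
2+2+2+2+5

3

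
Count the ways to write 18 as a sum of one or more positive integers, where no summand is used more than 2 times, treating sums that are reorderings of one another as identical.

135

There are 135 such partitions.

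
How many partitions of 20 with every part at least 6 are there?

Listing the qualifying partitions of 20:
20
14 + 6
13 + 7
12 + 8
11 + 9
10 + 10
8 + 6 + 6
7 + 7 + 6
That's 8 in total.

8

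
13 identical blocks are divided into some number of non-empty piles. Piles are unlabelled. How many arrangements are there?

101

Enumerating by decreasing first part gives 101 partitions in all.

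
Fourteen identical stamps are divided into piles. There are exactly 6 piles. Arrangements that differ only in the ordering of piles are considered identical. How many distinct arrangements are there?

They are:
9 + 1 + 1 + 1 + 1 + 1
8 + 2 + 1 + 1 + 1 + 1
7 + 3 + 1 + 1 + 1 + 1
7 + 2 + 2 + 1 + 1 + 1
6 + 4 + 1 + 1 + 1 + 1
6 + 3 + 2 + 1 + 1 + 1
6 + 2 + 2 + 2 + 1 + 1
5 + 5 + 1 + 1 + 1 + 1
5 + 4 + 2 + 1 + 1 + 1
5 + 3 + 3 + 1 + 1 + 1
5 + 3 + 2 + 2 + 1 + 1
5 + 2 + 2 + 2 + 2 + 1
4 + 4 + 3 + 1 + 1 + 1
4 + 4 + 2 + 2 + 1 + 1
4 + 3 + 3 + 2 + 1 + 1
4 + 3 + 2 + 2 + 2 + 1
4 + 2 + 2 + 2 + 2 + 2
3 + 3 + 3 + 3 + 1 + 1
3 + 3 + 3 + 2 + 2 + 1
3 + 3 + 2 + 2 + 2 + 2
Counting gives 20.

20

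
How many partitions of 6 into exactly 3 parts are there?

Enumerating:
4, 1, 1
3, 2, 1
2, 2, 2

3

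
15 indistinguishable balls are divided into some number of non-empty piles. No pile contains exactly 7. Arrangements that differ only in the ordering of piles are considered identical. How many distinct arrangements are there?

A full systematic count gives 154.

154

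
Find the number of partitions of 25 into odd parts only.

142

Direct enumeration gives 142 partitions.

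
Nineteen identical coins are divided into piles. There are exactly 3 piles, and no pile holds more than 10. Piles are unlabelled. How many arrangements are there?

14

The partitions of 19 that satisfy the conditions:
10, 8, 1
10, 7, 2
10, 6, 3
10, 5, 4
9, 9, 1
9, 8, 2
9, 7, 3
9, 6, 4
9, 5, 5
8, 8, 3
8, 7, 4
8, 6, 5
7, 7, 5
7, 6, 6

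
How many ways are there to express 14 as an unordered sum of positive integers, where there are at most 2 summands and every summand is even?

4

Enumerating:
14
12 + 2
10 + 4
8 + 6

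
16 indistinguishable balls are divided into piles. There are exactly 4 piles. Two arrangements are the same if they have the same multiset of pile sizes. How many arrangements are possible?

34

A partial list (first 12 by largest part):
13, 1, 1, 1
12, 2, 1, 1
11, 3, 1, 1
11, 2, 2, 1
10, 4, 1, 1
10, 3, 2, 1
10, 2, 2, 2
9, 5, 1, 1
9, 4, 2, 1
9, 3, 3, 1
9, 3, 2, 2
8, 6, 1, 1
…and 22 more, for 34 total.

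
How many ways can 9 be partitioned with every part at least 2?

Listing the qualifying partitions of 9:
9
7+2
6+3
5+4
5+2+2
4+3+2
3+3+3
3+2+2+2

8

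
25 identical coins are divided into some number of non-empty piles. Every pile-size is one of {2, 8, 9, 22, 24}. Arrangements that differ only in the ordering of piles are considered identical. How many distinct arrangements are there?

3

The partitions of 25 that satisfy the conditions:
9+8+8
9+8+2+2+2+2
9+2+2+2+2+2+2+2+2
That's 3 in total.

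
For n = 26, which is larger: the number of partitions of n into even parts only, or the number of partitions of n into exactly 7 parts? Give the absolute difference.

199

Partitions of 26 into even parts only: 101.
Partitions of 26 into exactly 7 parts: 300.
|101 − 300| = 199.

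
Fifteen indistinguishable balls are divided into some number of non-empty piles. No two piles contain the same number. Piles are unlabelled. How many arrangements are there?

A partial list (first 12 by largest part):
15
1 + 14
2 + 13
3 + 12
1 + 2 + 12
4 + 11
1 + 3 + 11
5 + 10
1 + 4 + 10
2 + 3 + 10
6 + 9
1 + 5 + 9
…and 15 more, for 27 total.

27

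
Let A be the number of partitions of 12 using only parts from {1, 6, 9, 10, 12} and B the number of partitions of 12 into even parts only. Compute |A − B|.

5

Partitions of 12 using only parts from {1, 6, 9, 10, 12}: 6.
Partitions of 12 into even parts only: 11.
|6 − 11| = 5.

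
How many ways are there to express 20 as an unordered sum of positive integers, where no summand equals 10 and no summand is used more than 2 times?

180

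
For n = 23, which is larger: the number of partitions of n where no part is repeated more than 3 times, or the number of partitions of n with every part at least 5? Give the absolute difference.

Partitions of 23 where no part is repeated more than 3 times: 592.
Partitions of 23 with every part at least 5: 21.
|592 − 21| = 571.

571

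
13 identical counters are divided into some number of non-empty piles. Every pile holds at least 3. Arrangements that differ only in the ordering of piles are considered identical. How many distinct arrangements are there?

10

Listing the qualifying partitions of 13:
13
10,3
9,4
8,5
7,6
7,3,3
6,4,3
5,5,3
5,4,4
4,3,3,3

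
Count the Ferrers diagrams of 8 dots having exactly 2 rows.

Listing the qualifying partitions of 8:
7+1
6+2
5+3
4+4

4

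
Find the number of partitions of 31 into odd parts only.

340

A full systematic count gives 340.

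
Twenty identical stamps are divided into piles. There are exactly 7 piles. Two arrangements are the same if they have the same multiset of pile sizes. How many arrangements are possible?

Enumerating by decreasing first part gives 82 partitions in all.

82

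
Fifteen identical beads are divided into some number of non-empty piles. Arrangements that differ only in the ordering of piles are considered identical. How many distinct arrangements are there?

Counting exhaustively, 176 partitions satisfy the conditions.

176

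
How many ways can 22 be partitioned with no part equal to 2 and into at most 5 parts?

147

A full systematic count gives 147.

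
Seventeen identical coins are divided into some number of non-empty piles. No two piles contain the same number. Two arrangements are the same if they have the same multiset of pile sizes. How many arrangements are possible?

38

A partial list (first 12 by largest part):
17
16+1
15+2
14+3
14+2+1
13+4
13+3+1
12+5
12+4+1
12+3+2
11+6
11+5+1
…and 26 more, for 38 total.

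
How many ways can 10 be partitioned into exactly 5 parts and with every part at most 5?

6

Listing the qualifying partitions of 10:
5 + 2 + 1 + 1 + 1
4 + 3 + 1 + 1 + 1
4 + 2 + 2 + 1 + 1
3 + 3 + 2 + 1 + 1
3 + 2 + 2 + 2 + 1
2 + 2 + 2 + 2 + 2
Counting gives 6.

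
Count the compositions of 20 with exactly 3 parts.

171

Place 2 bars in the 19 internal gaps of a row of 20 dots: C(19,2) = 171.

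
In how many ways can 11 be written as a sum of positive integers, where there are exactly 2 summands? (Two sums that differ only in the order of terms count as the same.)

5

Listing the qualifying partitions of 11:
10, 1
9, 2
8, 3
7, 4
6, 5
Counting gives 5.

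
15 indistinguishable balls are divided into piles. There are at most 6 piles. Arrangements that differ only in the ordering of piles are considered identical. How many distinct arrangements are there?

110

A full systematic count gives 110.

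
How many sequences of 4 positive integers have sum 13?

A composition of 13 into 4 positive parts is chosen by placing 3 dividers among the 12 gaps between 13 units: C(12,3) = 220.

220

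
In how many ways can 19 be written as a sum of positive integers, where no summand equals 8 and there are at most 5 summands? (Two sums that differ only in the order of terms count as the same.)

A full systematic count gives 137.

137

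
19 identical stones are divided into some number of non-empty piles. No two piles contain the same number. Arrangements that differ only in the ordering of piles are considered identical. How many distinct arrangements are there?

A partial list (first 12 by largest part):
19
18, 1
17, 2
16, 3
16, 2, 1
15, 4
15, 3, 1
14, 5
14, 4, 1
14, 3, 2
13, 6
13, 5, 1
…and 42 more, for 54 total.

54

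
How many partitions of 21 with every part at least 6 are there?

9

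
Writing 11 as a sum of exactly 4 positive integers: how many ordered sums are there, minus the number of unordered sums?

Ordered (compositions into 4 parts): C(10,3) = 120.
Partitions of 11 into exactly 4 parts: 11.
Difference: 120 − 11 = 109.

109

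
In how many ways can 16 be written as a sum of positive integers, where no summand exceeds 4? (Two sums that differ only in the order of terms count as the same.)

A partial list (first 12 by largest part):
4, 4, 4, 4
4, 4, 4, 3, 1
4, 4, 4, 2, 2
4, 4, 4, 2, 1, 1
4, 4, 4, 1, 1, 1, 1
4, 4, 3, 3, 2
4, 4, 3, 3, 1, 1
4, 4, 3, 2, 2, 1
4, 4, 3, 2, 1, 1, 1
4, 4, 3, 1, 1, 1, 1, 1
4, 4, 2, 2, 2, 2
4, 4, 2, 2, 2, 1, 1
…and 52 more, for 64 total.

64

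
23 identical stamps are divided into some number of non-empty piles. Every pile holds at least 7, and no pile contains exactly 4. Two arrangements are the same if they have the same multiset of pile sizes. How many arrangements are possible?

8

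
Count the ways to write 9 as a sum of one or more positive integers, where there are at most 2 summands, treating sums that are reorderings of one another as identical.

Enumerating:
9
1 + 8
2 + 7
3 + 6
4 + 5
Counting gives 5.

5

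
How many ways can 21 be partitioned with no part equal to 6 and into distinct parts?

55

There are too many to list fully; the first 12 (by largest part) are:
21
20,1
19,2
18,3
18,2,1
17,4
17,3,1
16,5
16,4,1
16,3,2
15,5,1
15,4,2
…and 43 more, for 55 total.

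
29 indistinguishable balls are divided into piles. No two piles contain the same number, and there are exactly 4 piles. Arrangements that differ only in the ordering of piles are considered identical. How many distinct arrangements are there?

Systematic enumeration (by largest part, then next-largest, …) yields 94.

94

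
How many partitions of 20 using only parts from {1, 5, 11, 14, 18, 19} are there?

11

The partitions of 20 that satisfy the conditions:
19+1
18+1+1
14+5+1
14+1+1+1+1+1+1
11+5+1+1+1+1
11+1+1+1+1+1+1+1+1+1
5+5+5+5
5+5+5+1+1+1+1+1
5+5+1+1+1+1+1+1+1+1+1+1
5+1+1+1+1+1+1+1+1+1+1+1+1+1+1+1
1+1+1+1+1+1+1+1+1+1+1+1+1+1+1+1+1+1+1+1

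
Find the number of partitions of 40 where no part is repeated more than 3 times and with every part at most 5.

6

The partitions of 40 that satisfy the conditions:
5, 5, 5, 4, 4, 4, 3, 3, 3, 2, 2
5, 5, 5, 4, 4, 4, 3, 3, 3, 2, 1, 1
5, 5, 5, 4, 4, 4, 3, 3, 2, 2, 2, 1
5, 5, 5, 4, 4, 4, 3, 3, 2, 2, 1, 1, 1
5, 5, 5, 4, 4, 3, 3, 3, 2, 2, 2, 1, 1
5, 5, 4, 4, 4, 3, 3, 3, 2, 2, 2, 1, 1, 1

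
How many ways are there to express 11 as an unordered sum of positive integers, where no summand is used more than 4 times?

There are too many to list fully; the first 12 (by largest part) are:
11
10, 1
9, 2
9, 1, 1
8, 3
8, 2, 1
8, 1, 1, 1
7, 4
7, 3, 1
7, 2, 2
7, 2, 1, 1
7, 1, 1, 1, 1
…and 32 more, for 44 total.

44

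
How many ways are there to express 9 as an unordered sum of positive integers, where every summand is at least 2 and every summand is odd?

2

The partitions of 9 that satisfy the conditions:
9
3 + 3 + 3
That's 2 in total.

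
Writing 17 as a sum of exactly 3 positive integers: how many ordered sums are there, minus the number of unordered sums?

96

Compositions: C(16,2) = 120.
Unordered (partitions into 3 parts): 24.
Difference: 120 − 24 = 96.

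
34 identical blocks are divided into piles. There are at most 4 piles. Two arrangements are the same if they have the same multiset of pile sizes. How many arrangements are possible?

411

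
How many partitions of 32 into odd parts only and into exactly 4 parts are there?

47

There are too many to list fully; the first 12 (by largest part) are:
29+1+1+1
27+3+1+1
25+5+1+1
25+3+3+1
23+7+1+1
23+5+3+1
23+3+3+3
21+9+1+1
21+7+3+1
21+5+5+1
21+5+3+3
19+11+1+1
…and 35 more, for 47 total.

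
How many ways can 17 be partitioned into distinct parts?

38

There are too many to list fully; the first 12 (by largest part) are:
17
16, 1
15, 2
14, 3
14, 2, 1
13, 4
13, 3, 1
12, 5
12, 4, 1
12, 3, 2
11, 6
11, 5, 1
…and 26 more, for 38 total.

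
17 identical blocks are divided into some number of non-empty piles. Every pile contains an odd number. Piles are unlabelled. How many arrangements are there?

38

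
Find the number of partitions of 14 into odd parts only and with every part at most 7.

16

Enumerating:
7+7
7+5+1+1
7+3+3+1
7+3+1+1+1+1
7+1+1+1+1+1+1+1
5+5+3+1
5+5+1+1+1+1
5+3+3+3
5+3+3+1+1+1
5+3+1+1+1+1+1+1
5+1+1+1+1+1+1+1+1+1
3+3+3+3+1+1
3+3+3+1+1+1+1+1
3+3+1+1+1+1+1+1+1+1
3+1+1+1+1+1+1+1+1+1+1+1
1+1+1+1+1+1+1+1+1+1+1+1+1+1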